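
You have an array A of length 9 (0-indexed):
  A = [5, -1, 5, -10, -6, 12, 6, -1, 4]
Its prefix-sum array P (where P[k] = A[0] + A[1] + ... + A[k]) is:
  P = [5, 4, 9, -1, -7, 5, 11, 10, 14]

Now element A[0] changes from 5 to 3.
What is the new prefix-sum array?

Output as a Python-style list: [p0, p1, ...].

Answer: [3, 2, 7, -3, -9, 3, 9, 8, 12]

Derivation:
Change: A[0] 5 -> 3, delta = -2
P[k] for k < 0: unchanged (A[0] not included)
P[k] for k >= 0: shift by delta = -2
  P[0] = 5 + -2 = 3
  P[1] = 4 + -2 = 2
  P[2] = 9 + -2 = 7
  P[3] = -1 + -2 = -3
  P[4] = -7 + -2 = -9
  P[5] = 5 + -2 = 3
  P[6] = 11 + -2 = 9
  P[7] = 10 + -2 = 8
  P[8] = 14 + -2 = 12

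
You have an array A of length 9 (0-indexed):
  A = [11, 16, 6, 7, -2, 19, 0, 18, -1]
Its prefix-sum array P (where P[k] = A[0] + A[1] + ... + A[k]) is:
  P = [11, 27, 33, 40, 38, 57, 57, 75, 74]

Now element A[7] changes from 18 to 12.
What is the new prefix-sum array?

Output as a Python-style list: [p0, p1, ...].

Change: A[7] 18 -> 12, delta = -6
P[k] for k < 7: unchanged (A[7] not included)
P[k] for k >= 7: shift by delta = -6
  P[0] = 11 + 0 = 11
  P[1] = 27 + 0 = 27
  P[2] = 33 + 0 = 33
  P[3] = 40 + 0 = 40
  P[4] = 38 + 0 = 38
  P[5] = 57 + 0 = 57
  P[6] = 57 + 0 = 57
  P[7] = 75 + -6 = 69
  P[8] = 74 + -6 = 68

Answer: [11, 27, 33, 40, 38, 57, 57, 69, 68]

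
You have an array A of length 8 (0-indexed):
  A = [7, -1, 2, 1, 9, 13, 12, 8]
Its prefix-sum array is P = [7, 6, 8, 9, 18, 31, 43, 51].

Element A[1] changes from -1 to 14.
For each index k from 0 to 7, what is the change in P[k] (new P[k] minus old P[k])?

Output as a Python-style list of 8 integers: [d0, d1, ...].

Answer: [0, 15, 15, 15, 15, 15, 15, 15]

Derivation:
Element change: A[1] -1 -> 14, delta = 15
For k < 1: P[k] unchanged, delta_P[k] = 0
For k >= 1: P[k] shifts by exactly 15
Delta array: [0, 15, 15, 15, 15, 15, 15, 15]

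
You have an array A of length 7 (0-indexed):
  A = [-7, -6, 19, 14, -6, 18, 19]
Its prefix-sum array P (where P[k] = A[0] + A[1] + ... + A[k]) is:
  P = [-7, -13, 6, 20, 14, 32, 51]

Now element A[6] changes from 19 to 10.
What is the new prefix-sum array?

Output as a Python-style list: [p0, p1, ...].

Answer: [-7, -13, 6, 20, 14, 32, 42]

Derivation:
Change: A[6] 19 -> 10, delta = -9
P[k] for k < 6: unchanged (A[6] not included)
P[k] for k >= 6: shift by delta = -9
  P[0] = -7 + 0 = -7
  P[1] = -13 + 0 = -13
  P[2] = 6 + 0 = 6
  P[3] = 20 + 0 = 20
  P[4] = 14 + 0 = 14
  P[5] = 32 + 0 = 32
  P[6] = 51 + -9 = 42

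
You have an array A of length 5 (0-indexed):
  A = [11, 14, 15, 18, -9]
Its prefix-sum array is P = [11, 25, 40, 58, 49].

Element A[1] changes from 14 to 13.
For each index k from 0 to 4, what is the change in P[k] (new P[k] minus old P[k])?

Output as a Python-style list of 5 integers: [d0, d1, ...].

Element change: A[1] 14 -> 13, delta = -1
For k < 1: P[k] unchanged, delta_P[k] = 0
For k >= 1: P[k] shifts by exactly -1
Delta array: [0, -1, -1, -1, -1]

Answer: [0, -1, -1, -1, -1]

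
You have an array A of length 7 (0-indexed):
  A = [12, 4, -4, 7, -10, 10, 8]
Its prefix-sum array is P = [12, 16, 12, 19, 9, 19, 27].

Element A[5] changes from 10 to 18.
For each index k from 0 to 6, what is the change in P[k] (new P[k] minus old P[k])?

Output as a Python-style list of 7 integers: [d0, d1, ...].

Answer: [0, 0, 0, 0, 0, 8, 8]

Derivation:
Element change: A[5] 10 -> 18, delta = 8
For k < 5: P[k] unchanged, delta_P[k] = 0
For k >= 5: P[k] shifts by exactly 8
Delta array: [0, 0, 0, 0, 0, 8, 8]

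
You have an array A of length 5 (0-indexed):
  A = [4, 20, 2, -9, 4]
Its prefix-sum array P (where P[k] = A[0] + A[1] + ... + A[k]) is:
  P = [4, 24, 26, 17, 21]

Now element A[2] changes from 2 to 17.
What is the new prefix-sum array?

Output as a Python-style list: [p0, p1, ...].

Answer: [4, 24, 41, 32, 36]

Derivation:
Change: A[2] 2 -> 17, delta = 15
P[k] for k < 2: unchanged (A[2] not included)
P[k] for k >= 2: shift by delta = 15
  P[0] = 4 + 0 = 4
  P[1] = 24 + 0 = 24
  P[2] = 26 + 15 = 41
  P[3] = 17 + 15 = 32
  P[4] = 21 + 15 = 36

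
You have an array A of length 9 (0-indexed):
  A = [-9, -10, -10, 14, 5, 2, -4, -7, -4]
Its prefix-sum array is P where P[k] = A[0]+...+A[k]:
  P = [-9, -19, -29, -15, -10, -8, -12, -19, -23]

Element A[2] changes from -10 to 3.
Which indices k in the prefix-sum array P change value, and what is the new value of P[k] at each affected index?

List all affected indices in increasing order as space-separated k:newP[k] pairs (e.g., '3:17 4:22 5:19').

Answer: 2:-16 3:-2 4:3 5:5 6:1 7:-6 8:-10

Derivation:
P[k] = A[0] + ... + A[k]
P[k] includes A[2] iff k >= 2
Affected indices: 2, 3, ..., 8; delta = 13
  P[2]: -29 + 13 = -16
  P[3]: -15 + 13 = -2
  P[4]: -10 + 13 = 3
  P[5]: -8 + 13 = 5
  P[6]: -12 + 13 = 1
  P[7]: -19 + 13 = -6
  P[8]: -23 + 13 = -10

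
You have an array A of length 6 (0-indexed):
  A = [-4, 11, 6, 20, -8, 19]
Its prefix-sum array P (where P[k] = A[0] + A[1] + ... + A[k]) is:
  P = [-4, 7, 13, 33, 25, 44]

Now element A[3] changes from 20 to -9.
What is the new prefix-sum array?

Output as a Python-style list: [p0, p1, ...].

Change: A[3] 20 -> -9, delta = -29
P[k] for k < 3: unchanged (A[3] not included)
P[k] for k >= 3: shift by delta = -29
  P[0] = -4 + 0 = -4
  P[1] = 7 + 0 = 7
  P[2] = 13 + 0 = 13
  P[3] = 33 + -29 = 4
  P[4] = 25 + -29 = -4
  P[5] = 44 + -29 = 15

Answer: [-4, 7, 13, 4, -4, 15]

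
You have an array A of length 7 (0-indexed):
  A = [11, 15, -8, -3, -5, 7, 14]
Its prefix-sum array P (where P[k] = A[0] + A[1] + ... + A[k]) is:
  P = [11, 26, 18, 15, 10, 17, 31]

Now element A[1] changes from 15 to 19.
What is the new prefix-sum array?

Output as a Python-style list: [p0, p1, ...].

Answer: [11, 30, 22, 19, 14, 21, 35]

Derivation:
Change: A[1] 15 -> 19, delta = 4
P[k] for k < 1: unchanged (A[1] not included)
P[k] for k >= 1: shift by delta = 4
  P[0] = 11 + 0 = 11
  P[1] = 26 + 4 = 30
  P[2] = 18 + 4 = 22
  P[3] = 15 + 4 = 19
  P[4] = 10 + 4 = 14
  P[5] = 17 + 4 = 21
  P[6] = 31 + 4 = 35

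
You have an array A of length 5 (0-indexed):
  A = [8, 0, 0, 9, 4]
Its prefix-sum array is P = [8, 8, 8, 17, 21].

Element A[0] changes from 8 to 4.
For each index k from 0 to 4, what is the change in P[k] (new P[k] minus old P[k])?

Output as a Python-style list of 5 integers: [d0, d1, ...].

Answer: [-4, -4, -4, -4, -4]

Derivation:
Element change: A[0] 8 -> 4, delta = -4
For k < 0: P[k] unchanged, delta_P[k] = 0
For k >= 0: P[k] shifts by exactly -4
Delta array: [-4, -4, -4, -4, -4]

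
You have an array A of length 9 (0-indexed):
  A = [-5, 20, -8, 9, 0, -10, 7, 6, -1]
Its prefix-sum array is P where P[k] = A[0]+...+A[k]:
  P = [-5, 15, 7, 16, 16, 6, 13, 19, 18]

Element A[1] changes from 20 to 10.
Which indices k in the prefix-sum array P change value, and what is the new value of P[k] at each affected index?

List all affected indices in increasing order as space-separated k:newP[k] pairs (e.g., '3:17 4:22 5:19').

P[k] = A[0] + ... + A[k]
P[k] includes A[1] iff k >= 1
Affected indices: 1, 2, ..., 8; delta = -10
  P[1]: 15 + -10 = 5
  P[2]: 7 + -10 = -3
  P[3]: 16 + -10 = 6
  P[4]: 16 + -10 = 6
  P[5]: 6 + -10 = -4
  P[6]: 13 + -10 = 3
  P[7]: 19 + -10 = 9
  P[8]: 18 + -10 = 8

Answer: 1:5 2:-3 3:6 4:6 5:-4 6:3 7:9 8:8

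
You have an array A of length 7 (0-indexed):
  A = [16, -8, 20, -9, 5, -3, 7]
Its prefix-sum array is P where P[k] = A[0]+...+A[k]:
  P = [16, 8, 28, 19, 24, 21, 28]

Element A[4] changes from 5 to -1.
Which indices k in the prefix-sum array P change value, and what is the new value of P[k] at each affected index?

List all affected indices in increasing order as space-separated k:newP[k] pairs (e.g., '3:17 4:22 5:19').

P[k] = A[0] + ... + A[k]
P[k] includes A[4] iff k >= 4
Affected indices: 4, 5, ..., 6; delta = -6
  P[4]: 24 + -6 = 18
  P[5]: 21 + -6 = 15
  P[6]: 28 + -6 = 22

Answer: 4:18 5:15 6:22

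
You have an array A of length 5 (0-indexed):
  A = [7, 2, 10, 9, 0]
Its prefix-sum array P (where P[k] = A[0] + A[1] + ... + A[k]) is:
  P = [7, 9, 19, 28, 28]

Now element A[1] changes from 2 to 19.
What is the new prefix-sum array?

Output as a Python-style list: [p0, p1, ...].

Answer: [7, 26, 36, 45, 45]

Derivation:
Change: A[1] 2 -> 19, delta = 17
P[k] for k < 1: unchanged (A[1] not included)
P[k] for k >= 1: shift by delta = 17
  P[0] = 7 + 0 = 7
  P[1] = 9 + 17 = 26
  P[2] = 19 + 17 = 36
  P[3] = 28 + 17 = 45
  P[4] = 28 + 17 = 45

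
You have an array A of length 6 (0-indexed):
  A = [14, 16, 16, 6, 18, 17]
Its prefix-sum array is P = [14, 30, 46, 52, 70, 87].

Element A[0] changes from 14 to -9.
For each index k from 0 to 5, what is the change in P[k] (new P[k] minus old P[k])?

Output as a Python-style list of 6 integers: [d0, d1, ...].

Answer: [-23, -23, -23, -23, -23, -23]

Derivation:
Element change: A[0] 14 -> -9, delta = -23
For k < 0: P[k] unchanged, delta_P[k] = 0
For k >= 0: P[k] shifts by exactly -23
Delta array: [-23, -23, -23, -23, -23, -23]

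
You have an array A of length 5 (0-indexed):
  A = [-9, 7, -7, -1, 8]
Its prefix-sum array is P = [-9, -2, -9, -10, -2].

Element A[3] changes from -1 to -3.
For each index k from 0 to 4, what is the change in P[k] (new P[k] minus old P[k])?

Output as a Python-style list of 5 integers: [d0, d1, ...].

Element change: A[3] -1 -> -3, delta = -2
For k < 3: P[k] unchanged, delta_P[k] = 0
For k >= 3: P[k] shifts by exactly -2
Delta array: [0, 0, 0, -2, -2]

Answer: [0, 0, 0, -2, -2]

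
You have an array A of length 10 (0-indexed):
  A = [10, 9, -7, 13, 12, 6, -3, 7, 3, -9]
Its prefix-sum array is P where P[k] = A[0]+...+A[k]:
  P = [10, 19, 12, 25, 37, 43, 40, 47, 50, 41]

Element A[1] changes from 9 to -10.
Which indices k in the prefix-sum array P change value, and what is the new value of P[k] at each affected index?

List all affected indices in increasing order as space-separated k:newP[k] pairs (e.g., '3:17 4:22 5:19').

P[k] = A[0] + ... + A[k]
P[k] includes A[1] iff k >= 1
Affected indices: 1, 2, ..., 9; delta = -19
  P[1]: 19 + -19 = 0
  P[2]: 12 + -19 = -7
  P[3]: 25 + -19 = 6
  P[4]: 37 + -19 = 18
  P[5]: 43 + -19 = 24
  P[6]: 40 + -19 = 21
  P[7]: 47 + -19 = 28
  P[8]: 50 + -19 = 31
  P[9]: 41 + -19 = 22

Answer: 1:0 2:-7 3:6 4:18 5:24 6:21 7:28 8:31 9:22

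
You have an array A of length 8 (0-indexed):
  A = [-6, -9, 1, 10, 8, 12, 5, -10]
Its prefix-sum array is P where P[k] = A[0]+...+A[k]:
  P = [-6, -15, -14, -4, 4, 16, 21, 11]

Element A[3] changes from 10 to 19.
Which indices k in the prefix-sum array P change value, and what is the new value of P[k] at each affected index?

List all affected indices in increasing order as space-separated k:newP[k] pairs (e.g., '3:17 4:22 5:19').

Answer: 3:5 4:13 5:25 6:30 7:20

Derivation:
P[k] = A[0] + ... + A[k]
P[k] includes A[3] iff k >= 3
Affected indices: 3, 4, ..., 7; delta = 9
  P[3]: -4 + 9 = 5
  P[4]: 4 + 9 = 13
  P[5]: 16 + 9 = 25
  P[6]: 21 + 9 = 30
  P[7]: 11 + 9 = 20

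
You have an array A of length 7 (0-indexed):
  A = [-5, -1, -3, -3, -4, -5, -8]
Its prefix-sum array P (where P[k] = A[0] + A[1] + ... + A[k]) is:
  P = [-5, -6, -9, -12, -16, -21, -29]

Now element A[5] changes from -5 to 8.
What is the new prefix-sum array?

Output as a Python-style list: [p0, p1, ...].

Answer: [-5, -6, -9, -12, -16, -8, -16]

Derivation:
Change: A[5] -5 -> 8, delta = 13
P[k] for k < 5: unchanged (A[5] not included)
P[k] for k >= 5: shift by delta = 13
  P[0] = -5 + 0 = -5
  P[1] = -6 + 0 = -6
  P[2] = -9 + 0 = -9
  P[3] = -12 + 0 = -12
  P[4] = -16 + 0 = -16
  P[5] = -21 + 13 = -8
  P[6] = -29 + 13 = -16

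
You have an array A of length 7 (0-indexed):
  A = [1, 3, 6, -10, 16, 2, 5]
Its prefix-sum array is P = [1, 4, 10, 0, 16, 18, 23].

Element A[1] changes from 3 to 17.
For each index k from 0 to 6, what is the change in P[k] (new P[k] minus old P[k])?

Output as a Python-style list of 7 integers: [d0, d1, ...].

Answer: [0, 14, 14, 14, 14, 14, 14]

Derivation:
Element change: A[1] 3 -> 17, delta = 14
For k < 1: P[k] unchanged, delta_P[k] = 0
For k >= 1: P[k] shifts by exactly 14
Delta array: [0, 14, 14, 14, 14, 14, 14]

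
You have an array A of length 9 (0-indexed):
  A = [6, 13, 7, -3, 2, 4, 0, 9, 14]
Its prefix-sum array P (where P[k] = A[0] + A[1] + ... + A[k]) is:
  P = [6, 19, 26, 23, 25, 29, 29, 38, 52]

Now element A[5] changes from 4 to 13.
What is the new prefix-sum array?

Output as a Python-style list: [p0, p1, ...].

Change: A[5] 4 -> 13, delta = 9
P[k] for k < 5: unchanged (A[5] not included)
P[k] for k >= 5: shift by delta = 9
  P[0] = 6 + 0 = 6
  P[1] = 19 + 0 = 19
  P[2] = 26 + 0 = 26
  P[3] = 23 + 0 = 23
  P[4] = 25 + 0 = 25
  P[5] = 29 + 9 = 38
  P[6] = 29 + 9 = 38
  P[7] = 38 + 9 = 47
  P[8] = 52 + 9 = 61

Answer: [6, 19, 26, 23, 25, 38, 38, 47, 61]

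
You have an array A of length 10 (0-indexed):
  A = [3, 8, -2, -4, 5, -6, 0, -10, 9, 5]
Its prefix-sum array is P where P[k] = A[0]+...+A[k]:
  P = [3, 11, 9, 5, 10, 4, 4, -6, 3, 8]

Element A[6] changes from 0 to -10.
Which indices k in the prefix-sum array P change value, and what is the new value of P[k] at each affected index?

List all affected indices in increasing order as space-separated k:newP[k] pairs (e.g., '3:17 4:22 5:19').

P[k] = A[0] + ... + A[k]
P[k] includes A[6] iff k >= 6
Affected indices: 6, 7, ..., 9; delta = -10
  P[6]: 4 + -10 = -6
  P[7]: -6 + -10 = -16
  P[8]: 3 + -10 = -7
  P[9]: 8 + -10 = -2

Answer: 6:-6 7:-16 8:-7 9:-2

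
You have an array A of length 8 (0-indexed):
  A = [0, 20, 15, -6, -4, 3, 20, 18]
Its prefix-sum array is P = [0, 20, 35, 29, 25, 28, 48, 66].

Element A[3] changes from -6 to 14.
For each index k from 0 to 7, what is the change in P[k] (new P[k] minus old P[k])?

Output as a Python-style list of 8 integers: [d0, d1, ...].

Answer: [0, 0, 0, 20, 20, 20, 20, 20]

Derivation:
Element change: A[3] -6 -> 14, delta = 20
For k < 3: P[k] unchanged, delta_P[k] = 0
For k >= 3: P[k] shifts by exactly 20
Delta array: [0, 0, 0, 20, 20, 20, 20, 20]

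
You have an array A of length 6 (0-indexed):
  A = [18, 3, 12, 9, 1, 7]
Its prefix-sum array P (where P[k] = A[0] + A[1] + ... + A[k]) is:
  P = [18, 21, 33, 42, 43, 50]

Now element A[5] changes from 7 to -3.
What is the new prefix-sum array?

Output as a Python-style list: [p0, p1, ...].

Change: A[5] 7 -> -3, delta = -10
P[k] for k < 5: unchanged (A[5] not included)
P[k] for k >= 5: shift by delta = -10
  P[0] = 18 + 0 = 18
  P[1] = 21 + 0 = 21
  P[2] = 33 + 0 = 33
  P[3] = 42 + 0 = 42
  P[4] = 43 + 0 = 43
  P[5] = 50 + -10 = 40

Answer: [18, 21, 33, 42, 43, 40]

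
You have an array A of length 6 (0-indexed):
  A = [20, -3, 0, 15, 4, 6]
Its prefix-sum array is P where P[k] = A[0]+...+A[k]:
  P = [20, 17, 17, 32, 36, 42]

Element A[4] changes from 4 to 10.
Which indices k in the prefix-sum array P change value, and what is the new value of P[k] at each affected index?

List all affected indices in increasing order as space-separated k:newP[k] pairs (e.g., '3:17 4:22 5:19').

Answer: 4:42 5:48

Derivation:
P[k] = A[0] + ... + A[k]
P[k] includes A[4] iff k >= 4
Affected indices: 4, 5, ..., 5; delta = 6
  P[4]: 36 + 6 = 42
  P[5]: 42 + 6 = 48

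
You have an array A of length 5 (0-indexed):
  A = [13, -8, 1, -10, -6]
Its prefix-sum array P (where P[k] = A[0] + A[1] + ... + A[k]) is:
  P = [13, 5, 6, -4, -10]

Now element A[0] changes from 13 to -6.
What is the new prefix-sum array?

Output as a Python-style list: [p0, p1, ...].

Answer: [-6, -14, -13, -23, -29]

Derivation:
Change: A[0] 13 -> -6, delta = -19
P[k] for k < 0: unchanged (A[0] not included)
P[k] for k >= 0: shift by delta = -19
  P[0] = 13 + -19 = -6
  P[1] = 5 + -19 = -14
  P[2] = 6 + -19 = -13
  P[3] = -4 + -19 = -23
  P[4] = -10 + -19 = -29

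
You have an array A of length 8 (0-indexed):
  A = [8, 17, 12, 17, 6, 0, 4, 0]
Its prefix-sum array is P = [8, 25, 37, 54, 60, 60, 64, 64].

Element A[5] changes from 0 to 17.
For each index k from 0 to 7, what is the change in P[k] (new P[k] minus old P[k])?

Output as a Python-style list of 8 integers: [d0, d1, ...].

Answer: [0, 0, 0, 0, 0, 17, 17, 17]

Derivation:
Element change: A[5] 0 -> 17, delta = 17
For k < 5: P[k] unchanged, delta_P[k] = 0
For k >= 5: P[k] shifts by exactly 17
Delta array: [0, 0, 0, 0, 0, 17, 17, 17]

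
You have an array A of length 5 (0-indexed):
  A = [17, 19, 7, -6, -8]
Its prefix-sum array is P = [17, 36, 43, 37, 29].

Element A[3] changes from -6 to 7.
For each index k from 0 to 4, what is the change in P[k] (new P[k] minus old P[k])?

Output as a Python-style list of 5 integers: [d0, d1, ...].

Answer: [0, 0, 0, 13, 13]

Derivation:
Element change: A[3] -6 -> 7, delta = 13
For k < 3: P[k] unchanged, delta_P[k] = 0
For k >= 3: P[k] shifts by exactly 13
Delta array: [0, 0, 0, 13, 13]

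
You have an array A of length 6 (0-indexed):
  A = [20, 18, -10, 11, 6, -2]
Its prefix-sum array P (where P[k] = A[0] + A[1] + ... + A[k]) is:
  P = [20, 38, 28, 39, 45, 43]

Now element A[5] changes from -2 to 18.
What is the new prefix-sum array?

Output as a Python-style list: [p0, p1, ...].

Change: A[5] -2 -> 18, delta = 20
P[k] for k < 5: unchanged (A[5] not included)
P[k] for k >= 5: shift by delta = 20
  P[0] = 20 + 0 = 20
  P[1] = 38 + 0 = 38
  P[2] = 28 + 0 = 28
  P[3] = 39 + 0 = 39
  P[4] = 45 + 0 = 45
  P[5] = 43 + 20 = 63

Answer: [20, 38, 28, 39, 45, 63]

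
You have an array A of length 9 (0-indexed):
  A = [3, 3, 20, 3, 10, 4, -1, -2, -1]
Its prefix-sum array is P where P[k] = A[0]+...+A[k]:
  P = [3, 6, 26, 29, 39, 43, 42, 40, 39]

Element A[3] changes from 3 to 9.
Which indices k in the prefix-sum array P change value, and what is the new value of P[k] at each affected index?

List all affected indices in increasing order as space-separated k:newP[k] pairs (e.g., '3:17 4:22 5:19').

Answer: 3:35 4:45 5:49 6:48 7:46 8:45

Derivation:
P[k] = A[0] + ... + A[k]
P[k] includes A[3] iff k >= 3
Affected indices: 3, 4, ..., 8; delta = 6
  P[3]: 29 + 6 = 35
  P[4]: 39 + 6 = 45
  P[5]: 43 + 6 = 49
  P[6]: 42 + 6 = 48
  P[7]: 40 + 6 = 46
  P[8]: 39 + 6 = 45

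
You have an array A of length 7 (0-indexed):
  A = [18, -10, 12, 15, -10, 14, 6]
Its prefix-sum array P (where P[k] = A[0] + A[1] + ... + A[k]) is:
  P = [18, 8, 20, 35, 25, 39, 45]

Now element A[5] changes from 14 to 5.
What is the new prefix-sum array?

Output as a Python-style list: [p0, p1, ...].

Answer: [18, 8, 20, 35, 25, 30, 36]

Derivation:
Change: A[5] 14 -> 5, delta = -9
P[k] for k < 5: unchanged (A[5] not included)
P[k] for k >= 5: shift by delta = -9
  P[0] = 18 + 0 = 18
  P[1] = 8 + 0 = 8
  P[2] = 20 + 0 = 20
  P[3] = 35 + 0 = 35
  P[4] = 25 + 0 = 25
  P[5] = 39 + -9 = 30
  P[6] = 45 + -9 = 36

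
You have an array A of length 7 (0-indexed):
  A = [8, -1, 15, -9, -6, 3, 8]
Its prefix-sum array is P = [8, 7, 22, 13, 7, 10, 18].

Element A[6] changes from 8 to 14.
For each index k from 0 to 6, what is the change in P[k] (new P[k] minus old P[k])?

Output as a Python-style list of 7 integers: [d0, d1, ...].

Element change: A[6] 8 -> 14, delta = 6
For k < 6: P[k] unchanged, delta_P[k] = 0
For k >= 6: P[k] shifts by exactly 6
Delta array: [0, 0, 0, 0, 0, 0, 6]

Answer: [0, 0, 0, 0, 0, 0, 6]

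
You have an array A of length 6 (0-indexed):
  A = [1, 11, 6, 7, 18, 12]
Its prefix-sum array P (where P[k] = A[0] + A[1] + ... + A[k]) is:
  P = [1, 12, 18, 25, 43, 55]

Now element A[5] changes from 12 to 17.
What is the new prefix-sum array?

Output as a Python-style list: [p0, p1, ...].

Change: A[5] 12 -> 17, delta = 5
P[k] for k < 5: unchanged (A[5] not included)
P[k] for k >= 5: shift by delta = 5
  P[0] = 1 + 0 = 1
  P[1] = 12 + 0 = 12
  P[2] = 18 + 0 = 18
  P[3] = 25 + 0 = 25
  P[4] = 43 + 0 = 43
  P[5] = 55 + 5 = 60

Answer: [1, 12, 18, 25, 43, 60]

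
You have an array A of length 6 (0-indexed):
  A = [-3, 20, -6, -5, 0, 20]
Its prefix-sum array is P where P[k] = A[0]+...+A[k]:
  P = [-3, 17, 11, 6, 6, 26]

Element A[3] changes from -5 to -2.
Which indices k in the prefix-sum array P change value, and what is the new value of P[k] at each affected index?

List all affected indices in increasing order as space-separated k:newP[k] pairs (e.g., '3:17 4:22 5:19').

Answer: 3:9 4:9 5:29

Derivation:
P[k] = A[0] + ... + A[k]
P[k] includes A[3] iff k >= 3
Affected indices: 3, 4, ..., 5; delta = 3
  P[3]: 6 + 3 = 9
  P[4]: 6 + 3 = 9
  P[5]: 26 + 3 = 29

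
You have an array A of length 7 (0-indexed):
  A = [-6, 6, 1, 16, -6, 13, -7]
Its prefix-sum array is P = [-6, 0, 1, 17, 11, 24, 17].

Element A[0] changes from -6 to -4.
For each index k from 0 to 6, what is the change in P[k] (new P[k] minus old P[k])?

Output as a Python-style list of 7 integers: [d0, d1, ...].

Element change: A[0] -6 -> -4, delta = 2
For k < 0: P[k] unchanged, delta_P[k] = 0
For k >= 0: P[k] shifts by exactly 2
Delta array: [2, 2, 2, 2, 2, 2, 2]

Answer: [2, 2, 2, 2, 2, 2, 2]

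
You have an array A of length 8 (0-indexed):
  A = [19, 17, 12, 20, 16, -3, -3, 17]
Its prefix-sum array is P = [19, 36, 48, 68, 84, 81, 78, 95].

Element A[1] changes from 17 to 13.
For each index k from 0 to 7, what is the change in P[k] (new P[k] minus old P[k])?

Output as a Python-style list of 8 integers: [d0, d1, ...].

Element change: A[1] 17 -> 13, delta = -4
For k < 1: P[k] unchanged, delta_P[k] = 0
For k >= 1: P[k] shifts by exactly -4
Delta array: [0, -4, -4, -4, -4, -4, -4, -4]

Answer: [0, -4, -4, -4, -4, -4, -4, -4]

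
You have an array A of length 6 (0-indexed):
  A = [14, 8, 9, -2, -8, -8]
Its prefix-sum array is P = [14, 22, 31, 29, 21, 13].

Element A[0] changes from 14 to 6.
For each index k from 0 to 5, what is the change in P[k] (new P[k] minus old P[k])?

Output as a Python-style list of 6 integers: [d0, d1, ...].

Element change: A[0] 14 -> 6, delta = -8
For k < 0: P[k] unchanged, delta_P[k] = 0
For k >= 0: P[k] shifts by exactly -8
Delta array: [-8, -8, -8, -8, -8, -8]

Answer: [-8, -8, -8, -8, -8, -8]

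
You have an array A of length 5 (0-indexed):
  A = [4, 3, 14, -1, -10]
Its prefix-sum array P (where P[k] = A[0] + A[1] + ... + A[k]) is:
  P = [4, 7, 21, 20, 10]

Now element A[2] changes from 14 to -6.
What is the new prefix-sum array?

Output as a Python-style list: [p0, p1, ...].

Answer: [4, 7, 1, 0, -10]

Derivation:
Change: A[2] 14 -> -6, delta = -20
P[k] for k < 2: unchanged (A[2] not included)
P[k] for k >= 2: shift by delta = -20
  P[0] = 4 + 0 = 4
  P[1] = 7 + 0 = 7
  P[2] = 21 + -20 = 1
  P[3] = 20 + -20 = 0
  P[4] = 10 + -20 = -10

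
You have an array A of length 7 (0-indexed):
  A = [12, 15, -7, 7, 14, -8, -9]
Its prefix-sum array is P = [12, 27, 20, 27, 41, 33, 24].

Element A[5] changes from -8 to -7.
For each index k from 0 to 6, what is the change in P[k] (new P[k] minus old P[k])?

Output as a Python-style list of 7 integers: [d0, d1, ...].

Element change: A[5] -8 -> -7, delta = 1
For k < 5: P[k] unchanged, delta_P[k] = 0
For k >= 5: P[k] shifts by exactly 1
Delta array: [0, 0, 0, 0, 0, 1, 1]

Answer: [0, 0, 0, 0, 0, 1, 1]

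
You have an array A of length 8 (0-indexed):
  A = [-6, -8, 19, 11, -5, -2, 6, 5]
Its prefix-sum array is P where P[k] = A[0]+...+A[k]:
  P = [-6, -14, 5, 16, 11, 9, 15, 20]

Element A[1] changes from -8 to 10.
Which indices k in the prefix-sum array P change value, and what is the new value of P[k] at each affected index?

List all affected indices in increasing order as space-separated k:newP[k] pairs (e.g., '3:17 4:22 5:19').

P[k] = A[0] + ... + A[k]
P[k] includes A[1] iff k >= 1
Affected indices: 1, 2, ..., 7; delta = 18
  P[1]: -14 + 18 = 4
  P[2]: 5 + 18 = 23
  P[3]: 16 + 18 = 34
  P[4]: 11 + 18 = 29
  P[5]: 9 + 18 = 27
  P[6]: 15 + 18 = 33
  P[7]: 20 + 18 = 38

Answer: 1:4 2:23 3:34 4:29 5:27 6:33 7:38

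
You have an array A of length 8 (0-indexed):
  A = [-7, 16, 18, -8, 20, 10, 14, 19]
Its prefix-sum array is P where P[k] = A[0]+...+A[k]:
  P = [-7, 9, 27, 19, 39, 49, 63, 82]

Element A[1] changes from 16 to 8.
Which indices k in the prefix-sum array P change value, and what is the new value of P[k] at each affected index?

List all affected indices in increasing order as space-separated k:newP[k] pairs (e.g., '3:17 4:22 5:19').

P[k] = A[0] + ... + A[k]
P[k] includes A[1] iff k >= 1
Affected indices: 1, 2, ..., 7; delta = -8
  P[1]: 9 + -8 = 1
  P[2]: 27 + -8 = 19
  P[3]: 19 + -8 = 11
  P[4]: 39 + -8 = 31
  P[5]: 49 + -8 = 41
  P[6]: 63 + -8 = 55
  P[7]: 82 + -8 = 74

Answer: 1:1 2:19 3:11 4:31 5:41 6:55 7:74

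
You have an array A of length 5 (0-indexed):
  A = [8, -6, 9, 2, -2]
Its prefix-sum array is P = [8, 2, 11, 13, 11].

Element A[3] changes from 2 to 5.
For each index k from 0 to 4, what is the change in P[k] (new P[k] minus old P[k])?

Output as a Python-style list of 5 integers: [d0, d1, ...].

Answer: [0, 0, 0, 3, 3]

Derivation:
Element change: A[3] 2 -> 5, delta = 3
For k < 3: P[k] unchanged, delta_P[k] = 0
For k >= 3: P[k] shifts by exactly 3
Delta array: [0, 0, 0, 3, 3]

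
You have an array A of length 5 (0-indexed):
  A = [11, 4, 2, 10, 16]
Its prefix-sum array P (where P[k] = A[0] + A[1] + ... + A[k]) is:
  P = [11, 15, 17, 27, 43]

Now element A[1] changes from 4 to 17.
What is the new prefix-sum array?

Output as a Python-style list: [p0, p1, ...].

Answer: [11, 28, 30, 40, 56]

Derivation:
Change: A[1] 4 -> 17, delta = 13
P[k] for k < 1: unchanged (A[1] not included)
P[k] for k >= 1: shift by delta = 13
  P[0] = 11 + 0 = 11
  P[1] = 15 + 13 = 28
  P[2] = 17 + 13 = 30
  P[3] = 27 + 13 = 40
  P[4] = 43 + 13 = 56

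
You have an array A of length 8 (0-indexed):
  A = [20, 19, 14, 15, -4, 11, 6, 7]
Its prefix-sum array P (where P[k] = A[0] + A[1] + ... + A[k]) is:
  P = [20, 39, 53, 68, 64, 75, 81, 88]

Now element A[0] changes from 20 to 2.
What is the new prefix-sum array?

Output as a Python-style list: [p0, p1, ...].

Change: A[0] 20 -> 2, delta = -18
P[k] for k < 0: unchanged (A[0] not included)
P[k] for k >= 0: shift by delta = -18
  P[0] = 20 + -18 = 2
  P[1] = 39 + -18 = 21
  P[2] = 53 + -18 = 35
  P[3] = 68 + -18 = 50
  P[4] = 64 + -18 = 46
  P[5] = 75 + -18 = 57
  P[6] = 81 + -18 = 63
  P[7] = 88 + -18 = 70

Answer: [2, 21, 35, 50, 46, 57, 63, 70]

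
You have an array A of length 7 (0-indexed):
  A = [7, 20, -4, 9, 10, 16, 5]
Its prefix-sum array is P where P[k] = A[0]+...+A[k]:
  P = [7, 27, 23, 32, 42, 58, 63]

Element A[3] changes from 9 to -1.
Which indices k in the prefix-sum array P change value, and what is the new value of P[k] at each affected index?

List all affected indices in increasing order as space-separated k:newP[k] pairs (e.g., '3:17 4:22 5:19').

Answer: 3:22 4:32 5:48 6:53

Derivation:
P[k] = A[0] + ... + A[k]
P[k] includes A[3] iff k >= 3
Affected indices: 3, 4, ..., 6; delta = -10
  P[3]: 32 + -10 = 22
  P[4]: 42 + -10 = 32
  P[5]: 58 + -10 = 48
  P[6]: 63 + -10 = 53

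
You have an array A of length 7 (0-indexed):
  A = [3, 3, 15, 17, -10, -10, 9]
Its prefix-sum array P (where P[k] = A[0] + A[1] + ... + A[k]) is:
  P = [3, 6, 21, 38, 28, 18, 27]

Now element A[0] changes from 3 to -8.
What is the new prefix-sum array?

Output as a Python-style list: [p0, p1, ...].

Change: A[0] 3 -> -8, delta = -11
P[k] for k < 0: unchanged (A[0] not included)
P[k] for k >= 0: shift by delta = -11
  P[0] = 3 + -11 = -8
  P[1] = 6 + -11 = -5
  P[2] = 21 + -11 = 10
  P[3] = 38 + -11 = 27
  P[4] = 28 + -11 = 17
  P[5] = 18 + -11 = 7
  P[6] = 27 + -11 = 16

Answer: [-8, -5, 10, 27, 17, 7, 16]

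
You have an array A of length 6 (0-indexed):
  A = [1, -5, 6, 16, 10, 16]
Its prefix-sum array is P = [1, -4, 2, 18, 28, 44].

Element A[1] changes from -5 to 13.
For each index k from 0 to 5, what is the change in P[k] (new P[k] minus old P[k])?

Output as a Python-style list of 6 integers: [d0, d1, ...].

Element change: A[1] -5 -> 13, delta = 18
For k < 1: P[k] unchanged, delta_P[k] = 0
For k >= 1: P[k] shifts by exactly 18
Delta array: [0, 18, 18, 18, 18, 18]

Answer: [0, 18, 18, 18, 18, 18]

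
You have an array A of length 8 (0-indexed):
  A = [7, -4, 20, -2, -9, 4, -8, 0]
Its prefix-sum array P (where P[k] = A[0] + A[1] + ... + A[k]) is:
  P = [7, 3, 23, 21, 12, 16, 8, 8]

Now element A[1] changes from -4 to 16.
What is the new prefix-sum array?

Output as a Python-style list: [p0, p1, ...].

Answer: [7, 23, 43, 41, 32, 36, 28, 28]

Derivation:
Change: A[1] -4 -> 16, delta = 20
P[k] for k < 1: unchanged (A[1] not included)
P[k] for k >= 1: shift by delta = 20
  P[0] = 7 + 0 = 7
  P[1] = 3 + 20 = 23
  P[2] = 23 + 20 = 43
  P[3] = 21 + 20 = 41
  P[4] = 12 + 20 = 32
  P[5] = 16 + 20 = 36
  P[6] = 8 + 20 = 28
  P[7] = 8 + 20 = 28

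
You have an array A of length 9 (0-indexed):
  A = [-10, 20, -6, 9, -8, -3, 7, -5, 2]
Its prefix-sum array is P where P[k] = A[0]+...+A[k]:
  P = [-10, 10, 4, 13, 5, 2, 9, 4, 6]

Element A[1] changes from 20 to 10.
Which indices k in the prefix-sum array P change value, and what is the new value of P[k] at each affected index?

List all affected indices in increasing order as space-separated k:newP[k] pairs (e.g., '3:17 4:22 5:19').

Answer: 1:0 2:-6 3:3 4:-5 5:-8 6:-1 7:-6 8:-4

Derivation:
P[k] = A[0] + ... + A[k]
P[k] includes A[1] iff k >= 1
Affected indices: 1, 2, ..., 8; delta = -10
  P[1]: 10 + -10 = 0
  P[2]: 4 + -10 = -6
  P[3]: 13 + -10 = 3
  P[4]: 5 + -10 = -5
  P[5]: 2 + -10 = -8
  P[6]: 9 + -10 = -1
  P[7]: 4 + -10 = -6
  P[8]: 6 + -10 = -4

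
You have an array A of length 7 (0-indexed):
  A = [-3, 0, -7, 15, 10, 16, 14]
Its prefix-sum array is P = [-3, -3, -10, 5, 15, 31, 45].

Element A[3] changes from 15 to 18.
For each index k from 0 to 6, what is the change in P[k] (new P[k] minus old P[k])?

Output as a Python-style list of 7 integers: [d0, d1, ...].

Element change: A[3] 15 -> 18, delta = 3
For k < 3: P[k] unchanged, delta_P[k] = 0
For k >= 3: P[k] shifts by exactly 3
Delta array: [0, 0, 0, 3, 3, 3, 3]

Answer: [0, 0, 0, 3, 3, 3, 3]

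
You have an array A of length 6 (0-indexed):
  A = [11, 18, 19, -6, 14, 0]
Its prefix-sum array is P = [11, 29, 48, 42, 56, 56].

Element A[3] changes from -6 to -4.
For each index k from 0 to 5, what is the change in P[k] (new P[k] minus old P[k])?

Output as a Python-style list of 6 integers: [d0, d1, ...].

Answer: [0, 0, 0, 2, 2, 2]

Derivation:
Element change: A[3] -6 -> -4, delta = 2
For k < 3: P[k] unchanged, delta_P[k] = 0
For k >= 3: P[k] shifts by exactly 2
Delta array: [0, 0, 0, 2, 2, 2]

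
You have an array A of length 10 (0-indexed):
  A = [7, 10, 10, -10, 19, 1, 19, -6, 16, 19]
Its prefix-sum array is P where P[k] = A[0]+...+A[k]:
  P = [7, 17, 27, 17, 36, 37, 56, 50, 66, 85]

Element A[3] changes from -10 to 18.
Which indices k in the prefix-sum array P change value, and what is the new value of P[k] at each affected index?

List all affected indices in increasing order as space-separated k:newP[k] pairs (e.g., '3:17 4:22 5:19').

P[k] = A[0] + ... + A[k]
P[k] includes A[3] iff k >= 3
Affected indices: 3, 4, ..., 9; delta = 28
  P[3]: 17 + 28 = 45
  P[4]: 36 + 28 = 64
  P[5]: 37 + 28 = 65
  P[6]: 56 + 28 = 84
  P[7]: 50 + 28 = 78
  P[8]: 66 + 28 = 94
  P[9]: 85 + 28 = 113

Answer: 3:45 4:64 5:65 6:84 7:78 8:94 9:113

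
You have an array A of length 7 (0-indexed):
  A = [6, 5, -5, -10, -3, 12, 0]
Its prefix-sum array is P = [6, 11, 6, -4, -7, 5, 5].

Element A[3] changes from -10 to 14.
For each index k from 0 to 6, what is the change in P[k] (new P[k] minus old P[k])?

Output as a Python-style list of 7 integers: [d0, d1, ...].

Answer: [0, 0, 0, 24, 24, 24, 24]

Derivation:
Element change: A[3] -10 -> 14, delta = 24
For k < 3: P[k] unchanged, delta_P[k] = 0
For k >= 3: P[k] shifts by exactly 24
Delta array: [0, 0, 0, 24, 24, 24, 24]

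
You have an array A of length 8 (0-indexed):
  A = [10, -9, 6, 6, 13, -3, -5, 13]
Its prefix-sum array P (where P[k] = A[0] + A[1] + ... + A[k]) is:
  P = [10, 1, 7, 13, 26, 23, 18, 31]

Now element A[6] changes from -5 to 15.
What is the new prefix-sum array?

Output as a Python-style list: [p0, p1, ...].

Change: A[6] -5 -> 15, delta = 20
P[k] for k < 6: unchanged (A[6] not included)
P[k] for k >= 6: shift by delta = 20
  P[0] = 10 + 0 = 10
  P[1] = 1 + 0 = 1
  P[2] = 7 + 0 = 7
  P[3] = 13 + 0 = 13
  P[4] = 26 + 0 = 26
  P[5] = 23 + 0 = 23
  P[6] = 18 + 20 = 38
  P[7] = 31 + 20 = 51

Answer: [10, 1, 7, 13, 26, 23, 38, 51]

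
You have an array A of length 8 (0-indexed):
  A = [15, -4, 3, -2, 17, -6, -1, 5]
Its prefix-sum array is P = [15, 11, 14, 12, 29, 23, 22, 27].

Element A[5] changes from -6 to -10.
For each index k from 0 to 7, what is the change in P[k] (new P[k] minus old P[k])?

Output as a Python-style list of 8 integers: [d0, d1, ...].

Answer: [0, 0, 0, 0, 0, -4, -4, -4]

Derivation:
Element change: A[5] -6 -> -10, delta = -4
For k < 5: P[k] unchanged, delta_P[k] = 0
For k >= 5: P[k] shifts by exactly -4
Delta array: [0, 0, 0, 0, 0, -4, -4, -4]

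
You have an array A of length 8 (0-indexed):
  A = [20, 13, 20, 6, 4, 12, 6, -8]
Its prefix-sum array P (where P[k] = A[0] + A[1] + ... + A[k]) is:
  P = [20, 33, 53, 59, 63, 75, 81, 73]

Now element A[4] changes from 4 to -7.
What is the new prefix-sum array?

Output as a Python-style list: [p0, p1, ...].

Change: A[4] 4 -> -7, delta = -11
P[k] for k < 4: unchanged (A[4] not included)
P[k] for k >= 4: shift by delta = -11
  P[0] = 20 + 0 = 20
  P[1] = 33 + 0 = 33
  P[2] = 53 + 0 = 53
  P[3] = 59 + 0 = 59
  P[4] = 63 + -11 = 52
  P[5] = 75 + -11 = 64
  P[6] = 81 + -11 = 70
  P[7] = 73 + -11 = 62

Answer: [20, 33, 53, 59, 52, 64, 70, 62]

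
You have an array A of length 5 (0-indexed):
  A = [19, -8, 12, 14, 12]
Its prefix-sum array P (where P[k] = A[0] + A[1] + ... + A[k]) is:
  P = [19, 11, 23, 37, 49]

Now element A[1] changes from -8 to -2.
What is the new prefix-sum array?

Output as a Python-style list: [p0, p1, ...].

Change: A[1] -8 -> -2, delta = 6
P[k] for k < 1: unchanged (A[1] not included)
P[k] for k >= 1: shift by delta = 6
  P[0] = 19 + 0 = 19
  P[1] = 11 + 6 = 17
  P[2] = 23 + 6 = 29
  P[3] = 37 + 6 = 43
  P[4] = 49 + 6 = 55

Answer: [19, 17, 29, 43, 55]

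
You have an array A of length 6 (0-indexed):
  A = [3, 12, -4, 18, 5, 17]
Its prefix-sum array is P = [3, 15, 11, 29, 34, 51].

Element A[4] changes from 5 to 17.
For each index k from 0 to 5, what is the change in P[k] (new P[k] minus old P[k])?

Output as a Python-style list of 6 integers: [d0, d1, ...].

Answer: [0, 0, 0, 0, 12, 12]

Derivation:
Element change: A[4] 5 -> 17, delta = 12
For k < 4: P[k] unchanged, delta_P[k] = 0
For k >= 4: P[k] shifts by exactly 12
Delta array: [0, 0, 0, 0, 12, 12]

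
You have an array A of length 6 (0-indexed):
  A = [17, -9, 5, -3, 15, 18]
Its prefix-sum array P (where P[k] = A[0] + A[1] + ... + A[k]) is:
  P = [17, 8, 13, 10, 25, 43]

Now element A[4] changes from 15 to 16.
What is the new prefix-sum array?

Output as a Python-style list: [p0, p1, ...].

Answer: [17, 8, 13, 10, 26, 44]

Derivation:
Change: A[4] 15 -> 16, delta = 1
P[k] for k < 4: unchanged (A[4] not included)
P[k] for k >= 4: shift by delta = 1
  P[0] = 17 + 0 = 17
  P[1] = 8 + 0 = 8
  P[2] = 13 + 0 = 13
  P[3] = 10 + 0 = 10
  P[4] = 25 + 1 = 26
  P[5] = 43 + 1 = 44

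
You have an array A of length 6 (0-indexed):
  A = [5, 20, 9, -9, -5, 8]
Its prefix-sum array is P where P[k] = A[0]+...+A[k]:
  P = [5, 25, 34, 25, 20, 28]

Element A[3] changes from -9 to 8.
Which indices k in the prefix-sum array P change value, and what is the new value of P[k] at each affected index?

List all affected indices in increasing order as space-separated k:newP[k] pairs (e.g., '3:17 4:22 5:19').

P[k] = A[0] + ... + A[k]
P[k] includes A[3] iff k >= 3
Affected indices: 3, 4, ..., 5; delta = 17
  P[3]: 25 + 17 = 42
  P[4]: 20 + 17 = 37
  P[5]: 28 + 17 = 45

Answer: 3:42 4:37 5:45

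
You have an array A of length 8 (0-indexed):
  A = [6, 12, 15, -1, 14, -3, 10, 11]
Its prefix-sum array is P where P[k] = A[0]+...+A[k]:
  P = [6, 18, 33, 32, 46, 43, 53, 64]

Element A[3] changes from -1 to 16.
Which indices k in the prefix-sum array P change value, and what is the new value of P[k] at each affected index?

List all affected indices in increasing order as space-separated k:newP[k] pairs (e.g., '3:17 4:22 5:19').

P[k] = A[0] + ... + A[k]
P[k] includes A[3] iff k >= 3
Affected indices: 3, 4, ..., 7; delta = 17
  P[3]: 32 + 17 = 49
  P[4]: 46 + 17 = 63
  P[5]: 43 + 17 = 60
  P[6]: 53 + 17 = 70
  P[7]: 64 + 17 = 81

Answer: 3:49 4:63 5:60 6:70 7:81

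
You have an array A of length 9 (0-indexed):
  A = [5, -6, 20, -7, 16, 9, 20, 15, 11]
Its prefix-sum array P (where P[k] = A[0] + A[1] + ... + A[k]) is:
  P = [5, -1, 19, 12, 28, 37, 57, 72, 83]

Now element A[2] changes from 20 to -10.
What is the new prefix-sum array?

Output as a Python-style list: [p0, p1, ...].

Change: A[2] 20 -> -10, delta = -30
P[k] for k < 2: unchanged (A[2] not included)
P[k] for k >= 2: shift by delta = -30
  P[0] = 5 + 0 = 5
  P[1] = -1 + 0 = -1
  P[2] = 19 + -30 = -11
  P[3] = 12 + -30 = -18
  P[4] = 28 + -30 = -2
  P[5] = 37 + -30 = 7
  P[6] = 57 + -30 = 27
  P[7] = 72 + -30 = 42
  P[8] = 83 + -30 = 53

Answer: [5, -1, -11, -18, -2, 7, 27, 42, 53]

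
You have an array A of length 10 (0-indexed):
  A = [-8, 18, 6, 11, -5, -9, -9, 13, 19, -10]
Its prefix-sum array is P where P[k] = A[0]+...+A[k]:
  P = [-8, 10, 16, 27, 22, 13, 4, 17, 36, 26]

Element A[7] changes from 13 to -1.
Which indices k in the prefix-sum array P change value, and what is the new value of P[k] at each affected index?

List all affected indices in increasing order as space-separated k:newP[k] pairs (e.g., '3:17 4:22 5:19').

P[k] = A[0] + ... + A[k]
P[k] includes A[7] iff k >= 7
Affected indices: 7, 8, ..., 9; delta = -14
  P[7]: 17 + -14 = 3
  P[8]: 36 + -14 = 22
  P[9]: 26 + -14 = 12

Answer: 7:3 8:22 9:12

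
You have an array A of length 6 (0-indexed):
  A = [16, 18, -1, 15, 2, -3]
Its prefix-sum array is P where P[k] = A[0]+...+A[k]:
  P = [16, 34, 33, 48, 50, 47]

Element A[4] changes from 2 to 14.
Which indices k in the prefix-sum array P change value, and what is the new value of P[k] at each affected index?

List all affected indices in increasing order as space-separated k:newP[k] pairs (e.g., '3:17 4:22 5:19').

Answer: 4:62 5:59

Derivation:
P[k] = A[0] + ... + A[k]
P[k] includes A[4] iff k >= 4
Affected indices: 4, 5, ..., 5; delta = 12
  P[4]: 50 + 12 = 62
  P[5]: 47 + 12 = 59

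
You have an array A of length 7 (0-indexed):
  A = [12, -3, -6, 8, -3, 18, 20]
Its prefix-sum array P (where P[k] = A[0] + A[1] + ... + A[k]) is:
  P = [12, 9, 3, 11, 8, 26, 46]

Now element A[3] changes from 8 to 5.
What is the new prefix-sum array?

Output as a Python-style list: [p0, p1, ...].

Answer: [12, 9, 3, 8, 5, 23, 43]

Derivation:
Change: A[3] 8 -> 5, delta = -3
P[k] for k < 3: unchanged (A[3] not included)
P[k] for k >= 3: shift by delta = -3
  P[0] = 12 + 0 = 12
  P[1] = 9 + 0 = 9
  P[2] = 3 + 0 = 3
  P[3] = 11 + -3 = 8
  P[4] = 8 + -3 = 5
  P[5] = 26 + -3 = 23
  P[6] = 46 + -3 = 43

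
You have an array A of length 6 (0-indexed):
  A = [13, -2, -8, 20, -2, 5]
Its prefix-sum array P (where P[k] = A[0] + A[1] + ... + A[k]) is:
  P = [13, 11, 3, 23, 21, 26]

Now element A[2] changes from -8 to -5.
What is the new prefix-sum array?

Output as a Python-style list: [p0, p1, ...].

Answer: [13, 11, 6, 26, 24, 29]

Derivation:
Change: A[2] -8 -> -5, delta = 3
P[k] for k < 2: unchanged (A[2] not included)
P[k] for k >= 2: shift by delta = 3
  P[0] = 13 + 0 = 13
  P[1] = 11 + 0 = 11
  P[2] = 3 + 3 = 6
  P[3] = 23 + 3 = 26
  P[4] = 21 + 3 = 24
  P[5] = 26 + 3 = 29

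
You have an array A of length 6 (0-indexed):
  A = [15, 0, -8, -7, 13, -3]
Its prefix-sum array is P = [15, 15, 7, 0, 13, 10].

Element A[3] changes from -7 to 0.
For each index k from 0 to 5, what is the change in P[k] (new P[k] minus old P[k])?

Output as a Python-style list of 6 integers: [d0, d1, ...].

Answer: [0, 0, 0, 7, 7, 7]

Derivation:
Element change: A[3] -7 -> 0, delta = 7
For k < 3: P[k] unchanged, delta_P[k] = 0
For k >= 3: P[k] shifts by exactly 7
Delta array: [0, 0, 0, 7, 7, 7]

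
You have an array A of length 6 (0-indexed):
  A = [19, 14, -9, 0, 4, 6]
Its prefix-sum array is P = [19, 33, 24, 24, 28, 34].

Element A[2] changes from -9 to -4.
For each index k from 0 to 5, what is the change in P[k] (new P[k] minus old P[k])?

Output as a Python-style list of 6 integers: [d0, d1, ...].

Answer: [0, 0, 5, 5, 5, 5]

Derivation:
Element change: A[2] -9 -> -4, delta = 5
For k < 2: P[k] unchanged, delta_P[k] = 0
For k >= 2: P[k] shifts by exactly 5
Delta array: [0, 0, 5, 5, 5, 5]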